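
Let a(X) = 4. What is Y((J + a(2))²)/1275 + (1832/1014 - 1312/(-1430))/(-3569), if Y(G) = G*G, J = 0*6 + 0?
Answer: 564014812/2819777675 ≈ 0.20002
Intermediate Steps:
J = 0 (J = 0 + 0 = 0)
Y(G) = G²
Y((J + a(2))²)/1275 + (1832/1014 - 1312/(-1430))/(-3569) = ((0 + 4)²)²/1275 + (1832/1014 - 1312/(-1430))/(-3569) = (4²)²*(1/1275) + (1832*(1/1014) - 1312*(-1/1430))*(-1/3569) = 16²*(1/1275) + (916/507 + 656/715)*(-1/3569) = 256*(1/1275) + (75964/27885)*(-1/3569) = 256/1275 - 75964/99521565 = 564014812/2819777675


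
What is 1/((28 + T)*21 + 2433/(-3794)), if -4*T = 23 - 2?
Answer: 7588/3620301 ≈ 0.0020960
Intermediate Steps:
T = -21/4 (T = -(23 - 2)/4 = -¼*21 = -21/4 ≈ -5.2500)
1/((28 + T)*21 + 2433/(-3794)) = 1/((28 - 21/4)*21 + 2433/(-3794)) = 1/((91/4)*21 + 2433*(-1/3794)) = 1/(1911/4 - 2433/3794) = 1/(3620301/7588) = 7588/3620301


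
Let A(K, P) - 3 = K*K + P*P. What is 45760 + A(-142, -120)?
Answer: 80327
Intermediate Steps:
A(K, P) = 3 + K**2 + P**2 (A(K, P) = 3 + (K*K + P*P) = 3 + (K**2 + P**2) = 3 + K**2 + P**2)
45760 + A(-142, -120) = 45760 + (3 + (-142)**2 + (-120)**2) = 45760 + (3 + 20164 + 14400) = 45760 + 34567 = 80327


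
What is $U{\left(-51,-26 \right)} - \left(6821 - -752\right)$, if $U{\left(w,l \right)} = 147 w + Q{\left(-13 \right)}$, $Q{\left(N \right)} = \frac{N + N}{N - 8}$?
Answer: $- \frac{316444}{21} \approx -15069.0$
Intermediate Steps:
$Q{\left(N \right)} = \frac{2 N}{-8 + N}$
$U{\left(w,l \right)} = \frac{26}{21} + 147 w$ ($U{\left(w,l \right)} = 147 w + 2 \left(-13\right) \frac{1}{-8 - 13} = 147 w + 2 \left(-13\right) \frac{1}{-21} = 147 w + 2 \left(-13\right) \left(- \frac{1}{21}\right) = 147 w + \frac{26}{21} = \frac{26}{21} + 147 w$)
$U{\left(-51,-26 \right)} - \left(6821 - -752\right) = \left(\frac{26}{21} + 147 \left(-51\right)\right) - \left(6821 - -752\right) = \left(\frac{26}{21} - 7497\right) - \left(6821 + 752\right) = - \frac{157411}{21} - 7573 = - \frac{316444}{21}$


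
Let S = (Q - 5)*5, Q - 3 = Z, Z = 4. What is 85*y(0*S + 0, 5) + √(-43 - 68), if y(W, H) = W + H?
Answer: 425 + I*√111 ≈ 425.0 + 10.536*I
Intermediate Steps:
Q = 7 (Q = 3 + 4 = 7)
S = 10 (S = (7 - 5)*5 = 2*5 = 10)
y(W, H) = H + W
85*y(0*S + 0, 5) + √(-43 - 68) = 85*(5 + (0*10 + 0)) + √(-43 - 68) = 85*(5 + (0 + 0)) + √(-111) = 85*(5 + 0) + I*√111 = 85*5 + I*√111 = 425 + I*√111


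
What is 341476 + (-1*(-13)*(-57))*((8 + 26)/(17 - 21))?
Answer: 695549/2 ≈ 3.4777e+5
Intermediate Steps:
341476 + (-1*(-13)*(-57))*((8 + 26)/(17 - 21)) = 341476 + (13*(-57))*(34/(-4)) = 341476 - 25194*(-1)/4 = 341476 - 741*(-17/2) = 341476 + 12597/2 = 695549/2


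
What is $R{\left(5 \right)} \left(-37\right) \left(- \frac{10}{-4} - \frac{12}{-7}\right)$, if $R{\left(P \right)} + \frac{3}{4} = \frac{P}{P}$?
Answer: $- \frac{2183}{56} \approx -38.982$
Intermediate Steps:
$R{\left(P \right)} = \frac{1}{4}$ ($R{\left(P \right)} = - \frac{3}{4} + \frac{P}{P} = - \frac{3}{4} + 1 = \frac{1}{4}$)
$R{\left(5 \right)} \left(-37\right) \left(- \frac{10}{-4} - \frac{12}{-7}\right) = \frac{1}{4} \left(-37\right) \left(- \frac{10}{-4} - \frac{12}{-7}\right) = - \frac{37 \left(\left(-10\right) \left(- \frac{1}{4}\right) - - \frac{12}{7}\right)}{4} = - \frac{37 \left(\frac{5}{2} + \frac{12}{7}\right)}{4} = \left(- \frac{37}{4}\right) \frac{59}{14} = - \frac{2183}{56}$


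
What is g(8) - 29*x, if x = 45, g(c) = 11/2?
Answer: -2599/2 ≈ -1299.5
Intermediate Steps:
g(c) = 11/2 (g(c) = 11*(½) = 11/2)
g(8) - 29*x = 11/2 - 29*45 = 11/2 - 1305 = -2599/2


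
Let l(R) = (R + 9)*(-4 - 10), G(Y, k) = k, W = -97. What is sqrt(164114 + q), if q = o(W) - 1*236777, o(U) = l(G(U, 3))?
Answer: I*sqrt(72831) ≈ 269.87*I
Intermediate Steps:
l(R) = -126 - 14*R (l(R) = (9 + R)*(-14) = -126 - 14*R)
o(U) = -168 (o(U) = -126 - 14*3 = -126 - 42 = -168)
q = -236945 (q = -168 - 1*236777 = -168 - 236777 = -236945)
sqrt(164114 + q) = sqrt(164114 - 236945) = sqrt(-72831) = I*sqrt(72831)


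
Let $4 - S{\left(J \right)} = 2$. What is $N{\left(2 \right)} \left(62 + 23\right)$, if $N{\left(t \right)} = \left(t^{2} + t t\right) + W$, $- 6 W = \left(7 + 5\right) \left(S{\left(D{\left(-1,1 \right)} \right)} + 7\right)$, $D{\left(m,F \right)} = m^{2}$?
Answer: $-850$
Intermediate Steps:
$S{\left(J \right)} = 2$ ($S{\left(J \right)} = 4 - 2 = 2$)
$W = -18$ ($W = - \frac{\left(7 + 5\right) \left(2 + 7\right)}{6} = - \frac{12 \cdot 9}{6} = \left(- \frac{1}{6}\right) 108 = -18$)
$N{\left(t \right)} = -18 + 2 t^{2}$ ($N{\left(t \right)} = \left(t^{2} + t t\right) - 18 = \left(t^{2} + t^{2}\right) - 18 = 2 t^{2} - 18 = -18 + 2 t^{2}$)
$N{\left(2 \right)} \left(62 + 23\right) = \left(-18 + 2 \cdot 2^{2}\right) \left(62 + 23\right) = \left(-18 + 2 \cdot 4\right) 85 = \left(-18 + 8\right) 85 = \left(-10\right) 85 = -850$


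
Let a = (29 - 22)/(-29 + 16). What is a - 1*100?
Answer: -1307/13 ≈ -100.54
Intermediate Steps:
a = -7/13 (a = 7/(-13) = 7*(-1/13) = -7/13 ≈ -0.53846)
a - 1*100 = -7/13 - 1*100 = -7/13 - 100 = -1307/13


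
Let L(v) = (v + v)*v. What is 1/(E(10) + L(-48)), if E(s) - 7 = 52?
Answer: 1/4667 ≈ 0.00021427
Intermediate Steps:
E(s) = 59 (E(s) = 7 + 52 = 59)
L(v) = 2*v**2 (L(v) = (2*v)*v = 2*v**2)
1/(E(10) + L(-48)) = 1/(59 + 2*(-48)**2) = 1/(59 + 2*2304) = 1/(59 + 4608) = 1/4667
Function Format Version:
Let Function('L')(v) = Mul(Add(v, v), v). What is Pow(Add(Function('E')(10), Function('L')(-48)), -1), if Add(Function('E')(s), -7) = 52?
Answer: Rational(1, 4667) ≈ 0.00021427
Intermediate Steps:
Function('E')(s) = 59 (Function('E')(s) = Add(7, 52) = 59)
Function('L')(v) = Mul(2, Pow(v, 2)) (Function('L')(v) = Mul(Mul(2, v), v) = Mul(2, Pow(v, 2)))
Pow(Add(Function('E')(10), Function('L')(-48)), -1) = Pow(Add(59, Mul(2, Pow(-48, 2))), -1) = Pow(Add(59, Mul(2, 2304)), -1) = Pow(Add(59, 4608), -1) = Pow(4667, -1) = Rational(1, 4667)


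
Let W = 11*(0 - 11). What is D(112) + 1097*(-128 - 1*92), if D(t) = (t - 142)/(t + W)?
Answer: -724010/3 ≈ -2.4134e+5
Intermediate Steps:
W = -121 (W = 11*(-11) = -121)
D(t) = (-142 + t)/(-121 + t) (D(t) = (t - 142)/(t - 121) = (-142 + t)/(-121 + t))
D(112) + 1097*(-128 - 1*92) = (-142 + 112)/(-121 + 112) + 1097*(-128 - 1*92) = -30/(-9) + 1097*(-128 - 92) = -⅑*(-30) + 1097*(-220) = 10/3 - 241340 = -724010/3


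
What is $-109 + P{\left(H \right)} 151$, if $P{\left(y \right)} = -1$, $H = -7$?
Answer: $-260$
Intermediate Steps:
$-109 + P{\left(H \right)} 151 = -109 - 151 = -260$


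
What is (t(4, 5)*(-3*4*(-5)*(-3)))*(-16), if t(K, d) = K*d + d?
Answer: 72000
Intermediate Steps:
t(K, d) = d + K*d
(t(4, 5)*(-3*4*(-5)*(-3)))*(-16) = ((5*(1 + 4))*(-3*4*(-5)*(-3)))*(-16) = ((5*5)*(-(-60)*(-3)))*(-16) = (25*(-3*60))*(-16) = (25*(-180))*(-16) = -4500*(-16) = 72000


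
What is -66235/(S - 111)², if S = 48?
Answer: -66235/3969 ≈ -16.688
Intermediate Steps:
-66235/(S - 111)² = -66235/(48 - 111)² = -66235/((-63)²) = -66235/3969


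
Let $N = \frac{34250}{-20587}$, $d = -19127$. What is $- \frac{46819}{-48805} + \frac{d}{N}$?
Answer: $\frac{3843885755939}{334314250} \approx 11498.0$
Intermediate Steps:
$N = - \frac{34250}{20587}$ ($N = 34250 \left(- \frac{1}{20587}\right) = - \frac{34250}{20587} \approx -1.6637$)
$- \frac{46819}{-48805} + \frac{d}{N} = - \frac{46819}{-48805} - \frac{19127}{- \frac{34250}{20587}} = \left(-46819\right) \left(- \frac{1}{48805}\right) - - \frac{393767549}{34250} = \frac{46819}{48805} + \frac{393767549}{34250} = \frac{3843885755939}{334314250}$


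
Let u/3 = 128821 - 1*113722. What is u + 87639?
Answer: 132936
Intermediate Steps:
u = 45297 (u = 3*(128821 - 1*113722) = 3*(128821 - 113722) = 3*15099 = 45297)
u + 87639 = 45297 + 87639 = 132936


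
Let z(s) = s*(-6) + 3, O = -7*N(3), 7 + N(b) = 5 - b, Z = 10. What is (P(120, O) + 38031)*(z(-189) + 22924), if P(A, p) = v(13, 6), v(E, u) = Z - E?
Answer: 914991708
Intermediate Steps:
N(b) = -2 - b (N(b) = -7 + (5 - b) = -2 - b)
O = 35 (O = -7*(-2 - 1*3) = -7*(-2 - 3) = -7*(-5) = 35)
z(s) = 3 - 6*s (z(s) = -6*s + 3 = 3 - 6*s)
v(E, u) = 10 - E
P(A, p) = -3 (P(A, p) = 10 - 1*13 = 10 - 13 = -3)
(P(120, O) + 38031)*(z(-189) + 22924) = (-3 + 38031)*((3 - 6*(-189)) + 22924) = 38028*((3 + 1134) + 22924) = 38028*(1137 + 22924) = 38028*24061 = 914991708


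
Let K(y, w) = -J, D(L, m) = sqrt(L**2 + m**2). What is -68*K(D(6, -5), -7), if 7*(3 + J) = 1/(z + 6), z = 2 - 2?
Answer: -4250/21 ≈ -202.38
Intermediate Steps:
z = 0
J = -125/42 (J = -3 + 1/(7*(0 + 6)) = -3 + (1/7)/6 = -3 + (1/7)*(1/6) = -3 + 1/42 = -125/42 ≈ -2.9762)
K(y, w) = 125/42 (K(y, w) = -1*(-125/42) = 125/42)
-68*K(D(6, -5), -7) = -68*125/42 = -4250/21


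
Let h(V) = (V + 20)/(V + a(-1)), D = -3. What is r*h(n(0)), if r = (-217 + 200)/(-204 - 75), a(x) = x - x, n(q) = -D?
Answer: 391/837 ≈ 0.46714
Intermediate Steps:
n(q) = 3 (n(q) = -1*(-3) = 3)
a(x) = 0
r = 17/279 (r = -17/(-279) = -17*(-1/279) = 17/279 ≈ 0.060932)
h(V) = (20 + V)/V (h(V) = (V + 20)/(V + 0) = (20 + V)/V)
r*h(n(0)) = 17*((20 + 3)/3)/279 = 17*((⅓)*23)/279 = (17/279)*(23/3) = 391/837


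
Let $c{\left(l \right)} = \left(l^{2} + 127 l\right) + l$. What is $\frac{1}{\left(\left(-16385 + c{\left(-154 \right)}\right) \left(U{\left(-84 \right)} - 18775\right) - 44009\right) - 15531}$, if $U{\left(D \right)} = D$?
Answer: $\frac{1}{233433739} \approx 4.2839 \cdot 10^{-9}$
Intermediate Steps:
$c{\left(l \right)} = l^{2} + 128 l$
$\frac{1}{\left(\left(-16385 + c{\left(-154 \right)}\right) \left(U{\left(-84 \right)} - 18775\right) - 44009\right) - 15531} = \frac{1}{\left(\left(-16385 - 154 \left(128 - 154\right)\right) \left(-84 - 18775\right) - 44009\right) - 15531} = \frac{1}{\left(\left(-16385 - -4004\right) \left(-18859\right) - 44009\right) - 15531} = \frac{1}{\left(\left(-16385 + 4004\right) \left(-18859\right) - 44009\right) - 15531} = \frac{1}{\left(\left(-12381\right) \left(-18859\right) - 44009\right) - 15531} = \frac{1}{\left(233493279 - 44009\right) - 15531} = \frac{1}{233449270 - 15531} = \frac{1}{233433739}$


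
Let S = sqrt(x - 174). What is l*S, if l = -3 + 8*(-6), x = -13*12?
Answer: -51*I*sqrt(330) ≈ -926.46*I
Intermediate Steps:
x = -156
l = -51 (l = -3 - 48 = -51)
S = I*sqrt(330) (S = sqrt(-156 - 174) = sqrt(-330) = I*sqrt(330) ≈ 18.166*I)
l*S = -51*I*sqrt(330)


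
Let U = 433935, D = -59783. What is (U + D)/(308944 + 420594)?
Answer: 187076/364769 ≈ 0.51286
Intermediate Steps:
(U + D)/(308944 + 420594) = (433935 - 59783)/(308944 + 420594) = 374152/729538 = 374152*(1/729538) = 187076/364769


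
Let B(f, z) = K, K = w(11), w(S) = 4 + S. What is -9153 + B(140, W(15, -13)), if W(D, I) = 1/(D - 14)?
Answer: -9138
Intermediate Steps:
W(D, I) = 1/(-14 + D)
K = 15 (K = 4 + 11 = 15)
B(f, z) = 15
-9153 + B(140, W(15, -13)) = -9153 + 15 = -9138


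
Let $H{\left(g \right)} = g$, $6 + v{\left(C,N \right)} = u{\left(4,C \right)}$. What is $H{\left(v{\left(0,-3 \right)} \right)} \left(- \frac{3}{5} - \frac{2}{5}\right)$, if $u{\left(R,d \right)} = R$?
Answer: $2$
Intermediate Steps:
$v{\left(C,N \right)} = -2$ ($v{\left(C,N \right)} = -6 + 4 = -2$)
$H{\left(v{\left(0,-3 \right)} \right)} \left(- \frac{3}{5} - \frac{2}{5}\right) = - 2 \left(- \frac{3}{5} - \frac{2}{5}\right) = \left(-2\right) \left(-1\right) = 2$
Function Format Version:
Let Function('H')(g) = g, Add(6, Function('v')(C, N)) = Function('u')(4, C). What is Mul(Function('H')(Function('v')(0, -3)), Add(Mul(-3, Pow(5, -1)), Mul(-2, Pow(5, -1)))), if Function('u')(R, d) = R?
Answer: 2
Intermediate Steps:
Function('v')(C, N) = -2 (Function('v')(C, N) = Add(-6, 4) = -2)
Mul(Function('H')(Function('v')(0, -3)), Add(Mul(-3, Pow(5, -1)), Mul(-2, Pow(5, -1)))) = Mul(-2, Add(Mul(-3, Pow(5, -1)), Mul(-2, Pow(5, -1)))) = Mul(-2, Add(Mul(-3, Rational(1, 5)), Mul(-2, Rational(1, 5)))) = Mul(-2, Add(Rational(-3, 5), Rational(-2, 5))) = Mul(-2, -1) = 2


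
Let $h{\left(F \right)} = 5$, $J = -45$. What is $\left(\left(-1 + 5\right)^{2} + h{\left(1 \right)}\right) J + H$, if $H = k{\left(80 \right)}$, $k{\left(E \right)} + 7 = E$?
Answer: $-872$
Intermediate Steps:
$k{\left(E \right)} = -7 + E$
$H = 73$ ($H = -7 + 80 = 73$)
$\left(\left(-1 + 5\right)^{2} + h{\left(1 \right)}\right) J + H = \left(\left(-1 + 5\right)^{2} + 5\right) \left(-45\right) + 73 = \left(4^{2} + 5\right) \left(-45\right) + 73 = \left(16 + 5\right) \left(-45\right) + 73 = 21 \left(-45\right) + 73 = -945 + 73 = -872$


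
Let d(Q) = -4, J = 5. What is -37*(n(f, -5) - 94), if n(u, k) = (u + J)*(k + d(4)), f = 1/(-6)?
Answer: 10175/2 ≈ 5087.5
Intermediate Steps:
f = -⅙ ≈ -0.16667
n(u, k) = (-4 + k)*(5 + u) (n(u, k) = (u + 5)*(k - 4) = (5 + u)*(-4 + k) = (-4 + k)*(5 + u))
-37*(n(f, -5) - 94) = -37*((-20 - 4*(-⅙) + 5*(-5) - 5*(-⅙)) - 94) = -37*((-20 + ⅔ - 25 + ⅚) - 94) = -37*(-87/2 - 94) = -37*(-275/2) = 10175/2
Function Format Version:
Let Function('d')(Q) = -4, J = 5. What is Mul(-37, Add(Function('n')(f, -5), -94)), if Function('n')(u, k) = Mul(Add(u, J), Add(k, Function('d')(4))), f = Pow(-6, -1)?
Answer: Rational(10175, 2) ≈ 5087.5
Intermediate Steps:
f = Rational(-1, 6) ≈ -0.16667
Function('n')(u, k) = Mul(Add(-4, k), Add(5, u)) (Function('n')(u, k) = Mul(Add(u, 5), Add(k, -4)) = Mul(Add(5, u), Add(-4, k)) = Mul(Add(-4, k), Add(5, u)))
Mul(-37, Add(Function('n')(f, -5), -94)) = Mul(-37, Add(Add(-20, Mul(-4, Rational(-1, 6)), Mul(5, -5), Mul(-5, Rational(-1, 6))), -94)) = Mul(-37, Add(Add(-20, Rational(2, 3), -25, Rational(5, 6)), -94)) = Mul(-37, Add(Rational(-87, 2), -94)) = Mul(-37, Rational(-275, 2)) = Rational(10175, 2)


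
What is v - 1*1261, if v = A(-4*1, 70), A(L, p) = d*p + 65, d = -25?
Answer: -2946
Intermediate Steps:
A(L, p) = 65 - 25*p (A(L, p) = -25*p + 65 = 65 - 25*p)
v = -1685 (v = 65 - 25*70 = 65 - 1750 = -1685)
v - 1*1261 = -1685 - 1*1261 = -1685 - 1261 = -2946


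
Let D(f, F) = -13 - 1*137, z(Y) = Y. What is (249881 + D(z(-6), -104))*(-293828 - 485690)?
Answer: -194669809658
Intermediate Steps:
D(f, F) = -150 (D(f, F) = -13 - 137 = -150)
(249881 + D(z(-6), -104))*(-293828 - 485690) = (249881 - 150)*(-293828 - 485690) = 249731*(-779518) = -194669809658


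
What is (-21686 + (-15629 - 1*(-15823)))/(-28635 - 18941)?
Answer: 5373/11894 ≈ 0.45174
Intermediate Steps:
(-21686 + (-15629 - 1*(-15823)))/(-28635 - 18941) = (-21686 + (-15629 + 15823))/(-47576) = (-21686 + 194)*(-1/47576) = -21492*(-1/47576) = 5373/11894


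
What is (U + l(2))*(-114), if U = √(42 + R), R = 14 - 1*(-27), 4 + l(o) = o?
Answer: 228 - 114*√83 ≈ -810.59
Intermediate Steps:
l(o) = -4 + o
R = 41 (R = 14 + 27 = 41)
U = √83 (U = √(42 + 41) = √83 ≈ 9.1104)
(U + l(2))*(-114) = (√83 + (-4 + 2))*(-114) = (√83 - 2)*(-114) = (-2 + √83)*(-114) = 228 - 114*√83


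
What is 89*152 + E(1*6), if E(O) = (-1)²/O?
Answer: 81169/6 ≈ 13528.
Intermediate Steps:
E(O) = 1/O
89*152 + E(1*6) = 89*152 + 1/(1*6) = 13528 + 1/6 = 13528 + ⅙ = 81169/6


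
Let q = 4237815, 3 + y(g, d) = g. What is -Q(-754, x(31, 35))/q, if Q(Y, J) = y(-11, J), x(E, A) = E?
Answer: 14/4237815 ≈ 3.3036e-6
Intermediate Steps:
y(g, d) = -3 + g
Q(Y, J) = -14 (Q(Y, J) = -3 - 11 = -14)
-Q(-754, x(31, 35))/q = -(-14)/4237815 = -1*(-14/4237815) = 14/4237815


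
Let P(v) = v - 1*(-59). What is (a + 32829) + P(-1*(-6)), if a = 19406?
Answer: 52300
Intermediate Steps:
P(v) = 59 + v (P(v) = v + 59 = 59 + v)
(a + 32829) + P(-1*(-6)) = (19406 + 32829) + (59 - 1*(-6)) = 52235 + (59 + 6) = 52235 + 65 = 52300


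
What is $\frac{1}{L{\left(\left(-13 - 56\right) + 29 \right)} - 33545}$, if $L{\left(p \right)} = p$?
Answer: $- \frac{1}{33585} \approx -2.9775 \cdot 10^{-5}$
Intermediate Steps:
$\frac{1}{L{\left(\left(-13 - 56\right) + 29 \right)} - 33545} = \frac{1}{\left(\left(-13 - 56\right) + 29\right) - 33545} = \frac{1}{\left(-69 + 29\right) - 33545} = \frac{1}{-40 - 33545} = \frac{1}{-33585} = - \frac{1}{33585}$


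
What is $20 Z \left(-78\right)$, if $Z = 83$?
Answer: $-129480$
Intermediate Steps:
$20 Z \left(-78\right) = 20 \cdot 83 \left(-78\right) = 1660 \left(-78\right) = -129480$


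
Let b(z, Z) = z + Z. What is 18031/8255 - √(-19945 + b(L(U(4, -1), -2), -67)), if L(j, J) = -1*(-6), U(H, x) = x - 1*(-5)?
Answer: 1387/635 - I*√20006 ≈ 2.1843 - 141.44*I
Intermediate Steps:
U(H, x) = 5 + x (U(H, x) = x + 5 = 5 + x)
L(j, J) = 6
b(z, Z) = Z + z
18031/8255 - √(-19945 + b(L(U(4, -1), -2), -67)) = 18031/8255 - √(-19945 + (-67 + 6)) = 18031*(1/8255) - √(-19945 - 61) = 1387/635 - √(-20006) = 1387/635 - I*√20006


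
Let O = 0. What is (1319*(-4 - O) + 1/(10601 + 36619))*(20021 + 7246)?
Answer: -2264367282991/15740 ≈ -1.4386e+8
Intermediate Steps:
(1319*(-4 - O) + 1/(10601 + 36619))*(20021 + 7246) = (1319*(-4 - 1*0) + 1/(10601 + 36619))*(20021 + 7246) = (1319*(-4 + 0) + 1/47220)*27267 = (1319*(-4) + 1/47220)*27267 = (-5276 + 1/47220)*27267 = -249132719/47220*27267 = -2264367282991/15740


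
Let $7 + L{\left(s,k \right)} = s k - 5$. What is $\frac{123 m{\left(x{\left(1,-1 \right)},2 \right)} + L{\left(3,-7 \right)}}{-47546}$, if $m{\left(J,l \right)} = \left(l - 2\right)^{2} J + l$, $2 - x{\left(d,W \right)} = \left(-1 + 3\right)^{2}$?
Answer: $- \frac{213}{47546} \approx -0.0044799$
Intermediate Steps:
$x{\left(d,W \right)} = -2$ ($x{\left(d,W \right)} = 2 - \left(-1 + 3\right)^{2} = 2 - 2^{2} = 2 - 4 = -2$)
$m{\left(J,l \right)} = l + J \left(-2 + l\right)^{2}$ ($m{\left(J,l \right)} = \left(-2 + l\right)^{2} J + l = J \left(-2 + l\right)^{2} + l = l + J \left(-2 + l\right)^{2}$)
$L{\left(s,k \right)} = -12 + k s$ ($L{\left(s,k \right)} = -7 + \left(s k - 5\right) = -7 + \left(k s - 5\right) = -7 + \left(-5 + k s\right) = -12 + k s$)
$\frac{123 m{\left(x{\left(1,-1 \right)},2 \right)} + L{\left(3,-7 \right)}}{-47546} = \frac{123 \left(2 - 2 \left(-2 + 2\right)^{2}\right) - 33}{-47546} = \left(123 \left(2 - 2 \cdot 0^{2}\right) - 33\right) \left(- \frac{1}{47546}\right) = \left(123 \left(2 - 0\right) - 33\right) \left(- \frac{1}{47546}\right) = \left(123 \left(2 + 0\right) - 33\right) \left(- \frac{1}{47546}\right) = \left(123 \cdot 2 - 33\right) \left(- \frac{1}{47546}\right) = \left(246 - 33\right) \left(- \frac{1}{47546}\right) = 213 \left(- \frac{1}{47546}\right) = - \frac{213}{47546}$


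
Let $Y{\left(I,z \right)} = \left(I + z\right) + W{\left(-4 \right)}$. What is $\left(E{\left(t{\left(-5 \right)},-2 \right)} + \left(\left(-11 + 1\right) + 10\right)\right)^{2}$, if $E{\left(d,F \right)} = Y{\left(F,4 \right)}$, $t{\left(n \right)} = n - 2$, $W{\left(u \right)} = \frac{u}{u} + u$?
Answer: $1$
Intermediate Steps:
$W{\left(u \right)} = 1 + u$
$Y{\left(I,z \right)} = -3 + I + z$ ($Y{\left(I,z \right)} = \left(I + z\right) + \left(1 - 4\right) = \left(I + z\right) - 3 = -3 + I + z$)
$t{\left(n \right)} = -2 + n$
$E{\left(d,F \right)} = 1 + F$ ($E{\left(d,F \right)} = -3 + F + 4 = 1 + F$)
$\left(E{\left(t{\left(-5 \right)},-2 \right)} + \left(\left(-11 + 1\right) + 10\right)\right)^{2} = \left(\left(1 - 2\right) + \left(\left(-11 + 1\right) + 10\right)\right)^{2} = \left(-1 + \left(-10 + 10\right)\right)^{2} = \left(-1 + 0\right)^{2} = \left(-1\right)^{2} = 1$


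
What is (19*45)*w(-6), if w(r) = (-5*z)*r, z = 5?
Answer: 128250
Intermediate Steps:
w(r) = -25*r (w(r) = (-5*5)*r = -25*r)
(19*45)*w(-6) = (19*45)*(-25*(-6)) = 855*150 = 128250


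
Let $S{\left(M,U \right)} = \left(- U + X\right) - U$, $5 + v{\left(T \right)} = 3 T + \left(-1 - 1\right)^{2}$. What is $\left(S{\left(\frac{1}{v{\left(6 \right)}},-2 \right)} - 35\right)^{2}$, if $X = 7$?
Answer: $576$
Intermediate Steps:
$v{\left(T \right)} = -1 + 3 T$ ($v{\left(T \right)} = -5 + \left(3 T + \left(-1 - 1\right)^{2}\right) = -5 + \left(3 T + \left(-2\right)^{2}\right) = -5 + \left(3 T + 4\right) = -5 + \left(4 + 3 T\right) = -1 + 3 T$)
$S{\left(M,U \right)} = 7 - 2 U$ ($S{\left(M,U \right)} = \left(- U + 7\right) - U = \left(7 - U\right) - U = 7 - 2 U$)
$\left(S{\left(\frac{1}{v{\left(6 \right)}},-2 \right)} - 35\right)^{2} = \left(\left(7 - -4\right) - 35\right)^{2} = \left(\left(7 + 4\right) - 35\right)^{2} = \left(11 - 35\right)^{2} = \left(-24\right)^{2} = 576$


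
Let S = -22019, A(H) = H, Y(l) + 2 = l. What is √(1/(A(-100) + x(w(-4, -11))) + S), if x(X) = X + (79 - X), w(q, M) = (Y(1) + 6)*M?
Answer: 680*I*√21/21 ≈ 148.39*I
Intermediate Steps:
Y(l) = -2 + l
w(q, M) = 5*M (w(q, M) = ((-2 + 1) + 6)*M = (-1 + 6)*M = 5*M)
x(X) = 79
√(1/(A(-100) + x(w(-4, -11))) + S) = √(1/(-100 + 79) - 22019) = √(1/(-21) - 22019) = √(-1/21 - 22019) = √(-462400/21) = 680*I*√21/21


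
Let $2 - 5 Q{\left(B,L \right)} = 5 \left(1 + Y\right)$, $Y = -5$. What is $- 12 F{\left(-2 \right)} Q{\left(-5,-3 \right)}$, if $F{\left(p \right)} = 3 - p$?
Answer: $-264$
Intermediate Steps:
$Q{\left(B,L \right)} = \frac{22}{5}$ ($Q{\left(B,L \right)} = \frac{2}{5} - \frac{5 \left(1 - 5\right)}{5} = \frac{2}{5} - \frac{5 \left(-4\right)}{5} = \frac{2}{5} - -4 = \frac{2}{5} + 4 = \frac{22}{5}$)
$- 12 F{\left(-2 \right)} Q{\left(-5,-3 \right)} = - 12 \left(3 - -2\right) \frac{22}{5} = - 12 \left(3 + 2\right) \frac{22}{5} = \left(-12\right) 5 \cdot \frac{22}{5} = \left(-60\right) \frac{22}{5} = -264$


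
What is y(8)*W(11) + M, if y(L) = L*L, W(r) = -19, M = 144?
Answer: -1072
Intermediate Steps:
y(L) = L²
y(8)*W(11) + M = 8²*(-19) + 144 = 64*(-19) + 144 = -1216 + 144 = -1072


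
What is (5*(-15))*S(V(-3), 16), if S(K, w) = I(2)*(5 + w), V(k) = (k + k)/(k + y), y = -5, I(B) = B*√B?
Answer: -3150*√2 ≈ -4454.8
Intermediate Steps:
I(B) = B^(3/2)
V(k) = 2*k/(-5 + k) (V(k) = (k + k)/(k - 5) = (2*k)/(-5 + k) = 2*k/(-5 + k))
S(K, w) = 2*√2*(5 + w) (S(K, w) = 2^(3/2)*(5 + w) = (2*√2)*(5 + w) = 2*√2*(5 + w))
(5*(-15))*S(V(-3), 16) = (5*(-15))*(2*√2*(5 + 16)) = -150*√2*21 = -3150*√2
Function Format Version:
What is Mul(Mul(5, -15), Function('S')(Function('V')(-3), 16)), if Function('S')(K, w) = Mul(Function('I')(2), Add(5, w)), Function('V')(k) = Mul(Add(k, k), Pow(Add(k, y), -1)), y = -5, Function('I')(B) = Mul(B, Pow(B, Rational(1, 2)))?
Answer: Mul(-3150, Pow(2, Rational(1, 2))) ≈ -4454.8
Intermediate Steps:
Function('I')(B) = Pow(B, Rational(3, 2))
Function('V')(k) = Mul(2, k, Pow(Add(-5, k), -1)) (Function('V')(k) = Mul(Add(k, k), Pow(Add(k, -5), -1)) = Mul(Mul(2, k), Pow(Add(-5, k), -1)) = Mul(2, k, Pow(Add(-5, k), -1)))
Function('S')(K, w) = Mul(2, Pow(2, Rational(1, 2)), Add(5, w)) (Function('S')(K, w) = Mul(Pow(2, Rational(3, 2)), Add(5, w)) = Mul(Mul(2, Pow(2, Rational(1, 2))), Add(5, w)) = Mul(2, Pow(2, Rational(1, 2)), Add(5, w)))
Mul(Mul(5, -15), Function('S')(Function('V')(-3), 16)) = Mul(Mul(5, -15), Mul(2, Pow(2, Rational(1, 2)), Add(5, 16))) = Mul(-75, Mul(2, Pow(2, Rational(1, 2)), 21)) = Mul(-75, Mul(42, Pow(2, Rational(1, 2)))) = Mul(-3150, Pow(2, Rational(1, 2)))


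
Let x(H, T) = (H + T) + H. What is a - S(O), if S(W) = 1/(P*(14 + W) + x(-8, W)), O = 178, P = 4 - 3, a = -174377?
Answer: -61729459/354 ≈ -1.7438e+5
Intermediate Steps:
P = 1
x(H, T) = T + 2*H
S(W) = 1/(-2 + 2*W) (S(W) = 1/(1*(14 + W) + (W + 2*(-8))) = 1/((14 + W) + (W - 16)) = 1/((14 + W) + (-16 + W)) = 1/(-2 + 2*W))
a - S(O) = -174377 - 1/(2*(-1 + 178)) = -174377 - 1/(2*177) = -174377 - 1*1/354 = -174377 - 1/354 = -61729459/354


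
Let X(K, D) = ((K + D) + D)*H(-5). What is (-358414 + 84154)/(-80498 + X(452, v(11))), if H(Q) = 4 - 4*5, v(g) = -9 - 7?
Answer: 137130/43609 ≈ 3.1445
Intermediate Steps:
v(g) = -16
H(Q) = -16 (H(Q) = 4 - 20 = -16)
X(K, D) = -32*D - 16*K (X(K, D) = ((K + D) + D)*(-16) = ((D + K) + D)*(-16) = (K + 2*D)*(-16) = -32*D - 16*K)
(-358414 + 84154)/(-80498 + X(452, v(11))) = (-358414 + 84154)/(-80498 + (-32*(-16) - 16*452)) = -274260/(-80498 + (512 - 7232)) = -274260/(-80498 - 6720) = -274260/(-87218) = -274260*(-1/87218) = 137130/43609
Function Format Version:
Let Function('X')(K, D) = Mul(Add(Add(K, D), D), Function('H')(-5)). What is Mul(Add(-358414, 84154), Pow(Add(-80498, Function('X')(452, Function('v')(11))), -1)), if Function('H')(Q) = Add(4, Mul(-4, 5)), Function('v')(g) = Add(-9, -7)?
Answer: Rational(137130, 43609) ≈ 3.1445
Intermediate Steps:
Function('v')(g) = -16
Function('H')(Q) = -16 (Function('H')(Q) = Add(4, -20) = -16)
Function('X')(K, D) = Add(Mul(-32, D), Mul(-16, K)) (Function('X')(K, D) = Mul(Add(Add(K, D), D), -16) = Mul(Add(Add(D, K), D), -16) = Mul(Add(K, Mul(2, D)), -16) = Add(Mul(-32, D), Mul(-16, K)))
Mul(Add(-358414, 84154), Pow(Add(-80498, Function('X')(452, Function('v')(11))), -1)) = Mul(Add(-358414, 84154), Pow(Add(-80498, Add(Mul(-32, -16), Mul(-16, 452))), -1)) = Mul(-274260, Pow(Add(-80498, Add(512, -7232)), -1)) = Mul(-274260, Pow(Add(-80498, -6720), -1)) = Mul(-274260, Pow(-87218, -1)) = Mul(-274260, Rational(-1, 87218)) = Rational(137130, 43609)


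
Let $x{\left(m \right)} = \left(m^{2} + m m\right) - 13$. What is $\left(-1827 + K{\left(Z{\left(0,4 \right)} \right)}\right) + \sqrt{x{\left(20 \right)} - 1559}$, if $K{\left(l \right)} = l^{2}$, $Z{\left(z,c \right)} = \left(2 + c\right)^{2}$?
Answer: $-531 + 2 i \sqrt{193} \approx -531.0 + 27.785 i$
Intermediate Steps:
$x{\left(m \right)} = -13 + 2 m^{2}$ ($x{\left(m \right)} = \left(m^{2} + m^{2}\right) - 13 = 2 m^{2} - 13 = -13 + 2 m^{2}$)
$\left(-1827 + K{\left(Z{\left(0,4 \right)} \right)}\right) + \sqrt{x{\left(20 \right)} - 1559} = \left(-1827 + \left(\left(2 + 4\right)^{2}\right)^{2}\right) + \sqrt{\left(-13 + 2 \cdot 20^{2}\right) - 1559} = \left(-1827 + \left(6^{2}\right)^{2}\right) + \sqrt{\left(-13 + 2 \cdot 400\right) - 1559} = \left(-1827 + 36^{2}\right) + \sqrt{\left(-13 + 800\right) - 1559} = \left(-1827 + 1296\right) + \sqrt{787 - 1559} = -531 + \sqrt{-772} = -531 + 2 i \sqrt{193}$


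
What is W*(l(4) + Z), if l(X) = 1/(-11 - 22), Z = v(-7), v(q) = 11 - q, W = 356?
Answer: 211108/33 ≈ 6397.2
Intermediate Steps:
Z = 18 (Z = 11 - 1*(-7) = 11 + 7 = 18)
l(X) = -1/33 (l(X) = 1/(-33) = -1/33)
W*(l(4) + Z) = 356*(-1/33 + 18) = 356*(593/33) = 211108/33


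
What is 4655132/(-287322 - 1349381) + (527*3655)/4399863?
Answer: -17329350278861/7201268971689 ≈ -2.4064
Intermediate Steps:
4655132/(-287322 - 1349381) + (527*3655)/4399863 = 4655132/(-1636703) + 1926185*(1/4399863) = 4655132*(-1/1636703) + 1926185/4399863 = -4655132/1636703 + 1926185/4399863 = -17329350278861/7201268971689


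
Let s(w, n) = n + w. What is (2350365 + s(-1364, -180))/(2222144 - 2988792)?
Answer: -2348821/766648 ≈ -3.0638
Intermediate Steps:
(2350365 + s(-1364, -180))/(2222144 - 2988792) = (2350365 + (-180 - 1364))/(2222144 - 2988792) = (2350365 - 1544)/(-766648) = 2348821*(-1/766648) = -2348821/766648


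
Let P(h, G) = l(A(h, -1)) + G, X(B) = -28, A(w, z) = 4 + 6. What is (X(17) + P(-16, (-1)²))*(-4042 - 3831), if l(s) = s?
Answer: 133841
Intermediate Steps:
A(w, z) = 10
P(h, G) = 10 + G
(X(17) + P(-16, (-1)²))*(-4042 - 3831) = (-28 + (10 + (-1)²))*(-4042 - 3831) = (-28 + (10 + 1))*(-7873) = (-28 + 11)*(-7873) = -17*(-7873) = 133841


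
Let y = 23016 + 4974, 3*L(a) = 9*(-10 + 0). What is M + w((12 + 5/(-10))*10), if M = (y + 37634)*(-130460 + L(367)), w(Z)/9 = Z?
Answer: -8563274725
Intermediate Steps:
L(a) = -30 (L(a) = (9*(-10 + 0))/3 = (9*(-10))/3 = (⅓)*(-90) = -30)
y = 27990
w(Z) = 9*Z
M = -8563275760 (M = (27990 + 37634)*(-130460 - 30) = 65624*(-130490) = -8563275760)
M + w((12 + 5/(-10))*10) = -8563275760 + 9*((12 + 5/(-10))*10) = -8563275760 + 9*((12 + 5*(-⅒))*10) = -8563275760 + 9*((12 - ½)*10) = -8563275760 + 9*((23/2)*10) = -8563275760 + 9*115 = -8563275760 + 1035 = -8563274725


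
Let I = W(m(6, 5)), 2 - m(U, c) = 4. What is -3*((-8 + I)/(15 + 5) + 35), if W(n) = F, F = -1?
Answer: -2073/20 ≈ -103.65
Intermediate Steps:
m(U, c) = -2 (m(U, c) = 2 - 1*4 = 2 - 4 = -2)
W(n) = -1
I = -1
-3*((-8 + I)/(15 + 5) + 35) = -3*((-8 - 1)/(15 + 5) + 35) = -3*(-9/20 + 35) = -3*691/20 = -1*2073/20 = -2073/20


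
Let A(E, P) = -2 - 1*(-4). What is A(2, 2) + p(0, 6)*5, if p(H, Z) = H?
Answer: 2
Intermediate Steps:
A(E, P) = 2 (A(E, P) = -2 + 4 = 2)
A(2, 2) + p(0, 6)*5 = 2 + 0*5 = 2 + 0 = 2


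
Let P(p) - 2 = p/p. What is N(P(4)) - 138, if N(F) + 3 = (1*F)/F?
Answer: -140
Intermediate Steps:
P(p) = 3 (P(p) = 2 + p/p = 2 + 1 = 3)
N(F) = -2 (N(F) = -3 + (1*F)/F = -3 + F/F = -3 + 1 = -2)
N(P(4)) - 138 = -2 - 138 = -140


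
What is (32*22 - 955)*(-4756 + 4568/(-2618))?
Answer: 1563199888/1309 ≈ 1.1942e+6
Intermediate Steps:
(32*22 - 955)*(-4756 + 4568/(-2618)) = (704 - 955)*(-4756 + 4568*(-1/2618)) = -251*(-4756 - 2284/1309) = -251*(-6227888/1309) = 1563199888/1309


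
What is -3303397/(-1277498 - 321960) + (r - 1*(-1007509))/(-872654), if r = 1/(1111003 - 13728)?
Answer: 36708303556979459/40303875818724350 ≈ 0.91079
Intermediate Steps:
r = 1/1097275 ≈ 9.1135e-7
-3303397/(-1277498 - 321960) + (r - 1*(-1007509))/(-872654) = -3303397/(-1277498 - 321960) + (1/1097275 - 1*(-1007509))/(-872654) = -3303397/(-1599458) + (1/1097275 + 1007509)*(-1/872654) = -3303397*(-1/1599458) + (1105514437976/1097275)*(-1/872654) = 173863/84182 - 552757218988/478770708925 = 36708303556979459/40303875818724350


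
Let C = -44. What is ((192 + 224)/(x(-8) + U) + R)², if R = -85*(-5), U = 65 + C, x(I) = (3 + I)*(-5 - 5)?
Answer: 935809281/5041 ≈ 1.8564e+5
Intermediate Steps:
x(I) = -30 - 10*I (x(I) = (3 + I)*(-10) = -30 - 10*I)
U = 21 (U = 65 - 44 = 21)
R = 425
((192 + 224)/(x(-8) + U) + R)² = ((192 + 224)/((-30 - 10*(-8)) + 21) + 425)² = (416/((-30 + 80) + 21) + 425)² = (416/(50 + 21) + 425)² = (416/71 + 425)² = (30591/71)² = 935809281/5041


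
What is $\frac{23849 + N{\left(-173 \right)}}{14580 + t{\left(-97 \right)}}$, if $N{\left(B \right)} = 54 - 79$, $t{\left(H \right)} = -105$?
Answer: $\frac{23824}{14475} \approx 1.6459$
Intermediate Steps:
$N{\left(B \right)} = -25$
$\frac{23849 + N{\left(-173 \right)}}{14580 + t{\left(-97 \right)}} = \frac{23849 - 25}{14580 - 105} = \frac{23824}{14475}$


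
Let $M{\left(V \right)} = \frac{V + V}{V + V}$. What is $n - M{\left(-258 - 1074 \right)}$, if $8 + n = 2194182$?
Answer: $2194173$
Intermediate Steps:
$M{\left(V \right)} = 1$ ($M{\left(V \right)} = \frac{2 V}{2 V} = 2 V \frac{1}{2 V} = 1$)
$n = 2194174$ ($n = -8 + 2194182 = 2194174$)
$n - M{\left(-258 - 1074 \right)} = 2194174 - 1 = 2194173$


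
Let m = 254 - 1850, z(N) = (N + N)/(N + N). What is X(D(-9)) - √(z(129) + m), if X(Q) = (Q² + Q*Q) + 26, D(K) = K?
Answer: 188 - I*√1595 ≈ 188.0 - 39.937*I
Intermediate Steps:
X(Q) = 26 + 2*Q² (X(Q) = (Q² + Q²) + 26 = 2*Q² + 26 = 26 + 2*Q²)
z(N) = 1 (z(N) = (2*N)/((2*N)) = (2*N)*(1/(2*N)) = 1)
m = -1596
X(D(-9)) - √(z(129) + m) = (26 + 2*(-9)²) - √(1 - 1596) = (26 + 2*81) - √(-1595) = (26 + 162) - I*√1595 = 188 - I*√1595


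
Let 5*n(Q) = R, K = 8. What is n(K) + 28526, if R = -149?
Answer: 142481/5 ≈ 28496.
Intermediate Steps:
n(Q) = -149/5 (n(Q) = (⅕)*(-149) = -149/5)
n(K) + 28526 = -149/5 + 28526 = 142481/5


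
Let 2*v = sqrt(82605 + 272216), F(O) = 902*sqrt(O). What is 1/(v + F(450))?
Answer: 2/(sqrt(354821) + 27060*sqrt(2)) ≈ 5.1461e-5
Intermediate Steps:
v = sqrt(354821)/2 (v = sqrt(82605 + 272216)/2 = sqrt(354821)/2 ≈ 297.83)
1/(v + F(450)) = 1/(sqrt(354821)/2 + 902*sqrt(450)) = 1/(sqrt(354821)/2 + 902*(15*sqrt(2))) = 1/(sqrt(354821)/2 + 13530*sqrt(2))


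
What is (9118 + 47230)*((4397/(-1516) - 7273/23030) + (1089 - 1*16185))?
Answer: -530442144137189/623455 ≈ -8.5081e+8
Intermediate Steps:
(9118 + 47230)*((4397/(-1516) - 7273/23030) + (1089 - 1*16185)) = 56348*((4397*(-1/1516) - 7273*1/23030) + (1089 - 16185)) = 56348*((-4397/1516 - 1039/3290) - 15096) = 56348*(-8020627/2493820 - 15096) = 56348*(-37654727347/2493820) = -530442144137189/623455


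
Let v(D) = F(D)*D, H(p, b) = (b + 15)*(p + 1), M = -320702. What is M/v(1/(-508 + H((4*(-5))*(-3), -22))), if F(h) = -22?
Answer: -13629835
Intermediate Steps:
H(p, b) = (1 + p)*(15 + b) (H(p, b) = (15 + b)*(1 + p) = (1 + p)*(15 + b))
v(D) = -22*D
M/v(1/(-508 + H((4*(-5))*(-3), -22))) = -320702/((-22/(-508 + (15 - 22 + 15*((4*(-5))*(-3)) - 22*4*(-5)*(-3))))) = -320702/((-22/(-508 + (15 - 22 + 15*(-20*(-3)) - (-440)*(-3))))) = -320702/((-22/(-508 + (15 - 22 + 15*60 - 22*60)))) = -320702/((-22/(-508 + (15 - 22 + 900 - 1320)))) = -320702/((-22/(-508 - 427))) = -320702/((-22/(-935))) = -320702/((-22*(-1/935))) = -320702/2/85 = -320702*85/2 = -13629835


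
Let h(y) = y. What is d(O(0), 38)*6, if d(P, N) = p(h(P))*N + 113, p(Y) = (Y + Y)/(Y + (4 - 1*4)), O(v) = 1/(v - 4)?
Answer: 1134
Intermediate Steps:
O(v) = 1/(-4 + v)
p(Y) = 2 (p(Y) = (2*Y)/(Y + (4 - 4)) = (2*Y)/(Y + 0) = (2*Y)/Y = 2)
d(P, N) = 113 + 2*N (d(P, N) = 2*N + 113 = 113 + 2*N)
d(O(0), 38)*6 = (113 + 2*38)*6 = (113 + 76)*6 = 189*6 = 1134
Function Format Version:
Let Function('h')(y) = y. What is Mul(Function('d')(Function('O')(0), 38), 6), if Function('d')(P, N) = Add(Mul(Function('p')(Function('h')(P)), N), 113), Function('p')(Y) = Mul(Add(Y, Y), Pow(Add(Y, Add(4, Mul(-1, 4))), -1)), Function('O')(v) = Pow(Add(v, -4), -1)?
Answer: 1134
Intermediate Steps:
Function('O')(v) = Pow(Add(-4, v), -1)
Function('p')(Y) = 2 (Function('p')(Y) = Mul(Mul(2, Y), Pow(Add(Y, Add(4, -4)), -1)) = Mul(Mul(2, Y), Pow(Add(Y, 0), -1)) = Mul(Mul(2, Y), Pow(Y, -1)) = 2)
Function('d')(P, N) = Add(113, Mul(2, N)) (Function('d')(P, N) = Add(Mul(2, N), 113) = Add(113, Mul(2, N)))
Mul(Function('d')(Function('O')(0), 38), 6) = Mul(Add(113, Mul(2, 38)), 6) = Mul(Add(113, 76), 6) = Mul(189, 6) = 1134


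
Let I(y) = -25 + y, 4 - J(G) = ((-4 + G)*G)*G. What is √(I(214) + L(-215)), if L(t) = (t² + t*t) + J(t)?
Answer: 3*√1135102 ≈ 3196.2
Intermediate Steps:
J(G) = 4 - G²*(-4 + G) (J(G) = 4 - (-4 + G)*G*G = 4 - G*(-4 + G)*G = 4 - G²*(-4 + G))
L(t) = 4 - t³ + 6*t² (L(t) = (t² + t*t) + (4 - t³ + 4*t²) = (t² + t²) + (4 - t³ + 4*t²) = 2*t² + (4 - t³ + 4*t²) = 4 - t³ + 6*t²)
√(I(214) + L(-215)) = √((-25 + 214) + (4 - 1*(-215)³ + 6*(-215)²)) = √(189 + (4 - 1*(-9938375) + 6*46225)) = √(189 + (4 + 9938375 + 277350)) = √(189 + 10215729) = √10215918 = 3*√1135102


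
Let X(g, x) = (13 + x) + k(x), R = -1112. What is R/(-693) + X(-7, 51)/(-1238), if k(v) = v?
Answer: 1296961/857934 ≈ 1.5117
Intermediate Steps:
X(g, x) = 13 + 2*x (X(g, x) = (13 + x) + x = 13 + 2*x)
R/(-693) + X(-7, 51)/(-1238) = -1112/(-693) + (13 + 2*51)/(-1238) = -1112*(-1/693) + (13 + 102)*(-1/1238) = 1112/693 + 115*(-1/1238) = 1112/693 - 115/1238 = 1296961/857934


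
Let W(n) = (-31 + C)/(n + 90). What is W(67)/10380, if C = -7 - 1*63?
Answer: -101/1629660 ≈ -6.1976e-5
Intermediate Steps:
C = -70 (C = -7 - 63 = -70)
W(n) = -101/(90 + n) (W(n) = (-31 - 70)/(n + 90) = -101/(90 + n))
W(67)/10380 = -101/(90 + 67)/10380 = -101/157*(1/10380) = -101*1/157*(1/10380) = -101/157*1/10380 = -101/1629660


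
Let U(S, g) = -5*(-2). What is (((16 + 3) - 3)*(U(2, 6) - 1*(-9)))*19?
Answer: 5776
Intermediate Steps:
U(S, g) = 10
(((16 + 3) - 3)*(U(2, 6) - 1*(-9)))*19 = (((16 + 3) - 3)*(10 - 1*(-9)))*19 = ((19 - 3)*(10 + 9))*19 = (16*19)*19 = 304*19 = 5776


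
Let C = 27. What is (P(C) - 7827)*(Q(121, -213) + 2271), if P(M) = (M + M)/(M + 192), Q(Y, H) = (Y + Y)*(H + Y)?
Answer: 11423060529/73 ≈ 1.5648e+8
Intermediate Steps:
Q(Y, H) = 2*Y*(H + Y) (Q(Y, H) = (2*Y)*(H + Y) = 2*Y*(H + Y))
P(M) = 2*M/(192 + M) (P(M) = (2*M)/(192 + M) = 2*M/(192 + M))
(P(C) - 7827)*(Q(121, -213) + 2271) = (2*27/(192 + 27) - 7827)*(2*121*(-213 + 121) + 2271) = (2*27/219 - 7827)*(2*121*(-92) + 2271) = (2*27*(1/219) - 7827)*(-22264 + 2271) = (18/73 - 7827)*(-19993) = -571353/73*(-19993) = 11423060529/73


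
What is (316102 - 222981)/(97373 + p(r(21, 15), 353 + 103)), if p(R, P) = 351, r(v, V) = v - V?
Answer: 93121/97724 ≈ 0.95290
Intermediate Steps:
(316102 - 222981)/(97373 + p(r(21, 15), 353 + 103)) = (316102 - 222981)/(97373 + 351) = 93121/97724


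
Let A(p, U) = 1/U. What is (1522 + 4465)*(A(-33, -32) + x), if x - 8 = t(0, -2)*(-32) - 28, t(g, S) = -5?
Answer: 26815773/32 ≈ 8.3799e+5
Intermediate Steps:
x = 140 (x = 8 + (-5*(-32) - 28) = 8 + (160 - 28) = 8 + 132 = 140)
(1522 + 4465)*(A(-33, -32) + x) = (1522 + 4465)*(1/(-32) + 140) = 5987*(-1/32 + 140) = 5987*(4479/32) = 26815773/32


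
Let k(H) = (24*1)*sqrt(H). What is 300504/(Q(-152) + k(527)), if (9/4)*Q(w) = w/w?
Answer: -676134/1536731 + 36511236*sqrt(527)/1536731 ≈ 544.98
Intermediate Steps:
Q(w) = 4/9 (Q(w) = 4*(w/w)/9 = (4/9)*1 = 4/9)
k(H) = 24*sqrt(H)
300504/(Q(-152) + k(527)) = 300504/(4/9 + 24*sqrt(527))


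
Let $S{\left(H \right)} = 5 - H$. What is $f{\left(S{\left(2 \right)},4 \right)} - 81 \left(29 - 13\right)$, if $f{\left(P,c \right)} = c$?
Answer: $-1292$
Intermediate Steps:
$f{\left(S{\left(2 \right)},4 \right)} - 81 \left(29 - 13\right) = 4 - 81 \left(29 - 13\right) = 4 - 1296 = -1292$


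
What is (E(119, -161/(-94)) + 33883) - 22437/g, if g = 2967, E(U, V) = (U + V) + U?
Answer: 3171549089/92966 ≈ 34115.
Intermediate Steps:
E(U, V) = V + 2*U
(E(119, -161/(-94)) + 33883) - 22437/g = ((-161/(-94) + 2*119) + 33883) - 22437/2967 = ((-161*(-1/94) + 238) + 33883) - 22437*1/2967 = ((161/94 + 238) + 33883) - 7479/989 = (22533/94 + 33883) - 7479/989 = 3207535/94 - 7479/989 = 3171549089/92966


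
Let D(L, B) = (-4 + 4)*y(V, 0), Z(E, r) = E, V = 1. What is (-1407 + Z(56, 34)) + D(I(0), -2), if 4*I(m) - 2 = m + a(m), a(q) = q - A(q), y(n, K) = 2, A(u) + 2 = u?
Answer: -1351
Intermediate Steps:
A(u) = -2 + u
a(q) = 2 (a(q) = q - (-2 + q) = q + (2 - q) = 2)
I(m) = 1 + m/4 (I(m) = ½ + (m + 2)/4 = ½ + (2 + m)/4 = ½ + (½ + m/4) = 1 + m/4)
D(L, B) = 0 (D(L, B) = (-4 + 4)*2 = 0*2 = 0)
(-1407 + Z(56, 34)) + D(I(0), -2) = (-1407 + 56) + 0 = -1351 + 0 = -1351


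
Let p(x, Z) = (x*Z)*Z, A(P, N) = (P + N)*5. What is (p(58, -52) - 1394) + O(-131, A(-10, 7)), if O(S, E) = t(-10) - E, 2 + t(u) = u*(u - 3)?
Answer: 155581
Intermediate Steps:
A(P, N) = 5*N + 5*P (A(P, N) = (N + P)*5 = 5*N + 5*P)
t(u) = -2 + u*(-3 + u) (t(u) = -2 + u*(u - 3) = -2 + u*(-3 + u))
O(S, E) = 128 - E (O(S, E) = (-2 + (-10)**2 - 3*(-10)) - E = (-2 + 100 + 30) - E = 128 - E)
p(x, Z) = x*Z**2 (p(x, Z) = (Z*x)*Z = x*Z**2)
(p(58, -52) - 1394) + O(-131, A(-10, 7)) = (58*(-52)**2 - 1394) + (128 - (5*7 + 5*(-10))) = (58*2704 - 1394) + (128 - (35 - 50)) = (156832 - 1394) + (128 - 1*(-15)) = 155438 + (128 + 15) = 155438 + 143 = 155581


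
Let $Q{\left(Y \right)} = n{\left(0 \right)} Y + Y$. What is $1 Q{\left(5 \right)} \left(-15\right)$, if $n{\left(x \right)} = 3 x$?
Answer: $-75$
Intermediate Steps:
$Q{\left(Y \right)} = Y$ ($Q{\left(Y \right)} = 3 \cdot 0 Y + Y = 0 Y + Y = 0 + Y = Y$)
$1 Q{\left(5 \right)} \left(-15\right) = 1 \cdot 5 \left(-15\right) = 5 \left(-15\right) = -75$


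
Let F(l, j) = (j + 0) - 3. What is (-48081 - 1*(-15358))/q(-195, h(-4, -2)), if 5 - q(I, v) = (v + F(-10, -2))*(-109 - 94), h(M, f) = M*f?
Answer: -32723/614 ≈ -53.295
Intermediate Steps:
F(l, j) = -3 + j (F(l, j) = j - 3 = -3 + j)
q(I, v) = -1010 + 203*v (q(I, v) = 5 - (v + (-3 - 2))*(-109 - 94) = 5 - (v - 5)*(-203) = 5 - (-5 + v)*(-203) = 5 - (1015 - 203*v) = 5 + (-1015 + 203*v) = -1010 + 203*v)
(-48081 - 1*(-15358))/q(-195, h(-4, -2)) = (-48081 - 1*(-15358))/(-1010 + 203*(-4*(-2))) = (-48081 + 15358)/(-1010 + 203*8) = -32723/(-1010 + 1624) = -32723/614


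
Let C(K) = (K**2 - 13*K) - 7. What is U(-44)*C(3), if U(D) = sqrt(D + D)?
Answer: -74*I*sqrt(22) ≈ -347.09*I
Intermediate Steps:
U(D) = sqrt(2)*sqrt(D) (U(D) = sqrt(2*D) = sqrt(2)*sqrt(D))
C(K) = -7 + K**2 - 13*K
U(-44)*C(3) = (sqrt(2)*sqrt(-44))*(-7 + 3**2 - 13*3) = (sqrt(2)*(2*I*sqrt(11)))*(-7 + 9 - 39) = (2*I*sqrt(22))*(-37) = -74*I*sqrt(22)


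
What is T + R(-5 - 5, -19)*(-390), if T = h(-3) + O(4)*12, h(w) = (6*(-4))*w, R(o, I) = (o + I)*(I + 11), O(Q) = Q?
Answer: -90360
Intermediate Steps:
R(o, I) = (11 + I)*(I + o) (R(o, I) = (I + o)*(11 + I) = (11 + I)*(I + o))
h(w) = -24*w
T = 120 (T = -24*(-3) + 4*12 = 72 + 48 = 120)
T + R(-5 - 5, -19)*(-390) = 120 + ((-19)**2 + 11*(-19) + 11*(-5 - 5) - 19*(-5 - 5))*(-390) = 120 + (361 - 209 + 11*(-10) - 19*(-10))*(-390) = 120 + (361 - 209 - 110 + 190)*(-390) = 120 + 232*(-390) = 120 - 90480 = -90360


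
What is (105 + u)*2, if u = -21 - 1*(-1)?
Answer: 170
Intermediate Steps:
u = -20 (u = -21 + 1 = -20)
(105 + u)*2 = (105 - 20)*2 = 85*2 = 170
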